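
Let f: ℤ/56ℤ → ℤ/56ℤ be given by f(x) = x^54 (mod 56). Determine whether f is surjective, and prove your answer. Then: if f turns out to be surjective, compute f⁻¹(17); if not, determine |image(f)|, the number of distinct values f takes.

f(1) = 1^54 = 1.
f(3): Repeated squaring mod 56: 3^1 ≡ 3, 3^2 ≡ 3² = 9, 3^4 ≡ 9² = 81 ≡ 25, 3^8 ≡ 25² = 625 ≡ 9, 3^16 ≡ 9² = 81 ≡ 25, 3^32 ≡ 25² = 625 ≡ 9. Since 54 = 32 + 16 + 4 + 2, 3^54 ≡ 9·25·25·9: 9·25 = 225 ≡ 1, then 1·25 = 25, then 25·9 = 225 ≡ 1. So 3^54 ≡ 1 (mod 56).
So f(1) = f(3) = 1 while 1 ≠ 3, so f is not injective.
A non-injective map from the 56-element set ℤ/56ℤ to itself takes at most 55 distinct values, so it cannot be surjective. Hence f is not surjective.
Since f is not surjective, we determine |image(f)|. Computing x^54 mod 56 for each x (by repeated squaring, reducing mod 56 at every step), the values f(0), f(1), …, f(55) are: 0, 1, 8, 1, 8, 1, 8, 49, 8, 1, 8, 1, 8, 1, 0, 1, 8, 1, 8, 1, 8, 49, 8, 1, 8, 1, 8, 1, 0, 1, 8, 1, 8, 1, 8, 49, 8, 1, 8, 1, 8, 1, 0, 1, 8, 1, 8, 1, 8, 49, 8, 1, 8, 1, 8, 1.
The distinct values are {0, 1, 8, 49}; there are 4 of them.

4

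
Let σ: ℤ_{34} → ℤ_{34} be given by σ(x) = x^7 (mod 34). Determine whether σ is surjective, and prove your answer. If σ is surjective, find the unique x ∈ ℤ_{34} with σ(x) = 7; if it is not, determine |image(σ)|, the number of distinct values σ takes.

29

Computing x^7 mod 34 for each x (by repeated squaring, reducing mod 34 at every step), the values σ(0), σ(1), …, σ(33) are: 0, 1, 26, 11, 30, 27, 14, 29, 32, 19, 22, 3, 24, 21, 6, 25, 16, 17, 18, 9, 28, 13, 10, 31, 12, 15, 2, 5, 20, 7, 4, 23, 8, 33.
Every element of ℤ_{34} appears exactly once in this list, so σ is a bijection, and in particular surjective.
Since σ is surjective, we read off the preimage of 7 from the same table: σ(29) = 7, so σ⁻¹(7) = 29.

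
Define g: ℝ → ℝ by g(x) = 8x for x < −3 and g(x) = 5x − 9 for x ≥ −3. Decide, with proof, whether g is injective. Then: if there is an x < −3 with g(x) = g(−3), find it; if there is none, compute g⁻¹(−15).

Both pieces are strictly increasing (slopes 8 and 5), so each is injective on its own interval.
The left piece maps (−∞, −3) onto (−∞, −24); the right piece maps [−3, ∞) onto [−24, ∞).
These images are disjoint, so no value is attained by both pieces. Therefore g is injective.
Because the two images are disjoint, no x < −3 has g(x) = g(−3), so we compute g⁻¹(−15): −15 lies in [−24, ∞), so solve 5x − 9 = −15: x = (−15 + 9)/5 = −6/5.

-6/5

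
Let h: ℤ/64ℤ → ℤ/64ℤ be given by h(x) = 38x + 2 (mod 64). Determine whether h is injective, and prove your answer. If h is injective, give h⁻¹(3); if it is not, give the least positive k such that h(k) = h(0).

32

Recall that h is injective if h(a) = h(b) implies a = b.
We have gcd(38, 64) = 2 > 1. Taking a = 0 and b = 32: h(0) = 2 and h(32) = 38·32 + 2 = 1218 ≡ 2 (mod 64).
So h(0) = h(32) while 0 ≠ 32, hence h is not injective.
Since h is not injective, we find the least positive k with h(k) = h(0): this means 38k ≡ 0 (mod 64), i.e. 64 ∣ 38k. Since gcd(38, 64) = 2, dividing through by 2 this holds exactly when 32 ∣ 19k, and as gcd(19, 32) = 1, exactly when 32 ∣ k.
The smallest positive such k is 32.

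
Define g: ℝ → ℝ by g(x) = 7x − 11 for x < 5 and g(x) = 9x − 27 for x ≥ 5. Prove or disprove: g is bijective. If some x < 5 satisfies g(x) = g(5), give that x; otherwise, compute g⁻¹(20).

29/7

Both pieces are strictly increasing (slopes 7 and 9), so each is injective on its own interval.
The left piece maps (−∞, 5) onto (−∞, 24); the right piece maps [5, ∞) onto [18, ∞).
These images overlap. In particular g(5) = 18 (right piece), and solving 7x − 11 = 18 on the left piece gives x = 29/7 < 5.
So g(29/7) = g(5) with 29/7 ≠ 5, and g is not injective, hence not bijective. This x = 29/7 is the requested value below 5.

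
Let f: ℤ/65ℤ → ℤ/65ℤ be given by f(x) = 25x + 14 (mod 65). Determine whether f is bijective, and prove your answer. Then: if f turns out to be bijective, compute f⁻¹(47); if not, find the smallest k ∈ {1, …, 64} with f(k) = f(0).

13

We have gcd(25, 65) = 5 > 1. Taking a = 0 and b = 13: f(0) = 14 and f(13) = 25·13 + 14 = 339 ≡ 14 (mod 65).
So f(0) = f(13) while 0 ≠ 13, thus f is not injective, hence not bijective.
Since f is not bijective, we find the least positive k with f(k) = f(0): this means 25k ≡ 0 (mod 65), i.e. 65 ∣ 25k. Since gcd(25, 65) = 5, dividing through by 5 this holds exactly when 13 ∣ 5k, and as gcd(5, 13) = 1, exactly when 13 ∣ k.
The smallest positive such k is 13.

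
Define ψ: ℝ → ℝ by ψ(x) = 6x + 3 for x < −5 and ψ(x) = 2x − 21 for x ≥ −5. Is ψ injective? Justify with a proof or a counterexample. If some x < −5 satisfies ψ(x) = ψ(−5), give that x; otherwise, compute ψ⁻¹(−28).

-17/3

Both pieces are strictly increasing (slopes 6 and 2), so each is injective on its own interval.
The left piece maps (−∞, −5) onto (−∞, −27); the right piece maps [−5, ∞) onto [−31, ∞).
These images overlap. In particular ψ(−5) = −31 (right piece), and solving 6x + 3 = −31 on the left piece gives x = −17/3 < −5.
So ψ(−17/3) = ψ(−5) with −17/3 ≠ −5, and ψ is not injective. This x = −17/3 is the requested value below −5.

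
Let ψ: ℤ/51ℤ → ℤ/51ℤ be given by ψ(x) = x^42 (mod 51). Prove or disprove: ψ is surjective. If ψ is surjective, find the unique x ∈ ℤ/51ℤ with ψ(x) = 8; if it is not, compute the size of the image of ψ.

18

ψ(7): Repeated squaring mod 51: 7^1 ≡ 7, 7^2 ≡ 7² = 49, 7^4 ≡ 49² = 2401 ≡ 4, 7^8 ≡ 4² = 16, 7^16 ≡ 16² = 256 ≡ 1, 7^32 ≡ 1² = 1. Since 42 = 32 + 8 + 2, 7^42 ≡ 1·16·49: 1·16 = 16, then 16·49 = 784 ≡ 19. So 7^42 ≡ 19 (mod 51).
ψ(10): Repeated squaring mod 51: 10^1 ≡ 10, 10^2 ≡ 10² = 100 ≡ 49, 10^4 ≡ 49² = 2401 ≡ 4, 10^8 ≡ 4² = 16, 10^16 ≡ 16² = 256 ≡ 1, 10^32 ≡ 1² = 1. Since 42 = 32 + 8 + 2, 10^42 ≡ 1·16·49: 1·16 = 16, then 16·49 = 784 ≡ 19. So 10^42 ≡ 19 (mod 51).
So ψ(7) = ψ(10) = 19 while 7 ≠ 10, so ψ is not injective.
A non-injective map from the 51-element set ℤ/51ℤ to itself takes at most 50 distinct values, so it cannot be surjective. So ψ is not surjective.
Since ψ is not surjective, we determine |image(ψ)|. Computing x^42 mod 51 for each x (by repeated squaring, reducing mod 51 at every step), the values ψ(0), ψ(1), …, ψ(50) are: 0, 1, 4, 42, 16, 43, 15, 19, 13, 30, 19, 49, 9, 16, 25, 21, 1, 34, 18, 4, 25, 33, 43, 49, 36, 13, 13, 36, 49, 43, 33, 25, 4, 18, 34, 1, 21, 25, 16, 9, 49, 19, 30, 13, 19, 15, 43, 16, 42, 4, 1.
The distinct values are {0, 1, 4, 9, 13, 15, 16, 18, 19, 21, 25, 30, 33, 34, 36, 42, 43, 49}; there are 18 of them.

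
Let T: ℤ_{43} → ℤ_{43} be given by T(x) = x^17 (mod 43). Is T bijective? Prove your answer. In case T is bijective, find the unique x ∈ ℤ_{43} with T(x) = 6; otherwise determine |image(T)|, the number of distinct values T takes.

Since 43 is prime, the nonzero elements of ℤ_{43} form a cyclic group of order 42.
As gcd(17, 42) = 1, raising to the 17th power is a bijection on this group: if u^17 ≡ v^17 then (uv^{−1})^17 = 1, and the only element of order dividing gcd(17, 42) = 1 is 1, so u = v.
With T(0) = 0 this makes T injective on all of ℤ_{43}, hence bijective (finite equal-size domain and codomain). In particular T is bijective.
Since T is bijective, we find the preimage of 6. The inverse of x ↦ x^17 on (ℤ_{43})^× is x ↦ x^5, because 17·5 = 85 = 2·42 + 1 ≡ 1 (mod 42) and x^{42} = 1 for x ≠ 0 (Fermat). So T⁻¹(6) = 6^5 mod 43.
Repeated squaring mod 43: 6^1 ≡ 6, 6^2 ≡ 6² = 36, 6^4 ≡ 36² = 1296 ≡ 6. Since 5 = 4 + 1, 6^5 ≡ 6·6: 6·6 = 36. So 6^5 ≡ 36 (mod 43).
Hence T⁻¹(6) = 36.

36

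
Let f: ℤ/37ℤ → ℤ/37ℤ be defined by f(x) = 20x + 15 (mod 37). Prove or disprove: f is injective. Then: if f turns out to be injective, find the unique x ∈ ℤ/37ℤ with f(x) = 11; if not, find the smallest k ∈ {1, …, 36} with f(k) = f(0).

Recall that injectivity means: for all u, v in the domain, f(u) = f(v) implies u = v.
If f(u) = f(v), then 20u ≡ 20v (mod 37). Because gcd(20, 37) = 1, we may cancel 20 to get u ≡ v (mod 37).
Thus f is injective.
We now compute 20⁻¹ mod 37 explicitly. Euclid's algorithm: 37 = 1·20 + 17, 20 = 1·17 + 3, 17 = 5·3 + 2, 3 = 1·2 + 1; back-substituting gives 1 = 13·20 − 7·37, so 20⁻¹ ≡ 13 (mod 37).
Since f is injective, we compute f⁻¹(11): solve 20x + 15 ≡ 11 (mod 37), i.e. 20x ≡ 33 (mod 37).
Multiplying by 20⁻¹ = 13 gives x ≡ 13·33 = 429 = 11·37 + 22 ≡ 22 (mod 37).
Check: f(22) = 20·22 + 15 = 455 = 12·37 + 11 ≡ 11 (mod 37).

22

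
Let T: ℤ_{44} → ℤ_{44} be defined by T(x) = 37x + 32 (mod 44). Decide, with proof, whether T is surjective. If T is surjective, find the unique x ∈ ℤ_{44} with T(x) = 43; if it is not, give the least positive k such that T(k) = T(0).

11

Since gcd(37, 44) = 1, 37 is invertible modulo 44. Euclid's algorithm: 44 = 1·37 + 7, 37 = 5·7 + 2, 7 = 3·2 + 1; back-substituting gives 1 = 25·37 − 21·44, so 37⁻¹ ≡ 25 (mod 44).
Then y ↦ 25(y − 32) is a two-sided inverse to T, so every y ∈ ℤ_{44} has a preimage.
So T is surjective.
Since T is surjective, we compute T⁻¹(43): solve 37x + 32 ≡ 43 (mod 44), i.e. 37x ≡ 11 (mod 44).
Multiplying by 37⁻¹ = 25 gives x ≡ 25·11 = 275 = 6·44 + 11 ≡ 11 (mod 44).
Check: T(11) = 37·11 + 32 = 439 = 9·44 + 43 ≡ 43 (mod 44).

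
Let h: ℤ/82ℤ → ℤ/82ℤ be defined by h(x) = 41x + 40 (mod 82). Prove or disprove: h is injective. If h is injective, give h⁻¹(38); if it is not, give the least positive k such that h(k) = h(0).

We have gcd(41, 82) = 41 > 1. Taking u = 0 and v = 2: h(0) = 40 and h(2) = 41·2 + 40 = 122 ≡ 40 (mod 82).
So h(0) = h(2) while 0 ≠ 2, hence h is not injective.
Since h is not injective, we find the least positive k with h(k) = h(0): this means 41k ≡ 0 (mod 82), i.e. 82 ∣ 41k. Since gcd(41, 82) = 41, dividing through by 41 this holds exactly when 2 ∣ k.
The smallest positive such k is 2.

2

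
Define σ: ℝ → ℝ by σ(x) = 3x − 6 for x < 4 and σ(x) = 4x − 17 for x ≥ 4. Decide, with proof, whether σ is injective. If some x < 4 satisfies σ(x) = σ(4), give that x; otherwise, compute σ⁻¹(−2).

Both pieces are strictly increasing (slopes 3 and 4), so each is injective on its own interval.
The left piece maps (−∞, 4) onto (−∞, 6); the right piece maps [4, ∞) onto [−1, ∞).
These images overlap. In particular σ(4) = −1 (right piece), and solving 3x − 6 = −1 on the left piece gives x = 5/3 < 4.
So σ(5/3) = σ(4) with 5/3 ≠ 4, and σ is not injective. This x = 5/3 is the requested value below 4.

5/3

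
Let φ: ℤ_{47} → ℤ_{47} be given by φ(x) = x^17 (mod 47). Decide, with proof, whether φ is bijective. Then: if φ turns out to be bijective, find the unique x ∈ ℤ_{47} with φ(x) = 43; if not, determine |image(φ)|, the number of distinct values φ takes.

38

Since 47 is prime, the nonzero elements of ℤ_{47} form a cyclic group of order 46.
As gcd(17, 46) = 1, raising to the 17th power is a bijection on this group: if s^17 ≡ t^17 then (st^{−1})^17 = 1, and the only element of order dividing gcd(17, 46) = 1 is 1, so s = t.
With φ(0) = 0 this makes φ injective on all of ℤ_{47}, hence bijective (finite equal-size domain and codomain). In particular φ is bijective.
Since φ is bijective, we find the preimage of 43. The inverse of x ↦ x^17 on (ℤ_{47})^× is x ↦ x^19, because 17·19 = 323 = 7·46 + 1 ≡ 1 (mod 46) and x^{46} = 1 for x ≠ 0 (Fermat). So φ⁻¹(43) = 43^19 mod 47.
Repeated squaring mod 47: 43^1 ≡ 43, 43^2 ≡ 43² = 1849 ≡ 16, 43^4 ≡ 16² = 256 ≡ 21, 43^8 ≡ 21² = 441 ≡ 18, 43^16 ≡ 18² = 324 ≡ 42. Since 19 = 16 + 2 + 1, 43^19 ≡ 42·16·43: 42·16 = 672 ≡ 14, then 14·43 = 602 ≡ 38. So 43^19 ≡ 38 (mod 47).
Hence φ⁻¹(43) = 38.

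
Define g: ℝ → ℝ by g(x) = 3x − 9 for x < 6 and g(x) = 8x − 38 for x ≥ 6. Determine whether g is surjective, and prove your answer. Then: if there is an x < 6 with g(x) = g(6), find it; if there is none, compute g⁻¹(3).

Both pieces are strictly increasing (slopes 3 and 8), so each is injective on its own interval.
The left piece maps (−∞, 6) onto (−∞, 9); the right piece maps [6, ∞) onto [10, ∞).
The union (−∞, 9) ∪ [10, ∞) omits the interval between 9 and 10; in particular 9 has no preimage. So g is not surjective.
Because the two images are disjoint, no x < 6 has g(x) = g(6), so we compute g⁻¹(3): 3 lies in (−∞, 9), so solve 3x − 9 = 3: x = (3 + 9)/3 = 4.

4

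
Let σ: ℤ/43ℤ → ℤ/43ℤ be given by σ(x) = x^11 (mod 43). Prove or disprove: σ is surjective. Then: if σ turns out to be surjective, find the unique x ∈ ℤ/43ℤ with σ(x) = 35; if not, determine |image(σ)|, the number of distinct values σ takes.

21

Since 43 is prime, the nonzero elements of ℤ/43ℤ form a cyclic group of order 42.
As gcd(11, 42) = 1, raising to the 11th power is a bijection on this group: if u^11 ≡ v^11 then (uv^{−1})^11 = 1, and the only element of order dividing gcd(11, 42) = 1 is 1, so u = v.
With σ(0) = 0 this makes σ injective on all of ℤ/43ℤ, hence bijective (finite equal-size domain and codomain). In particular σ is surjective.
Since σ is surjective, we find the preimage of 35. The inverse of x ↦ x^11 on (ℤ/43ℤ)^× is x ↦ x^23, because 11·23 = 253 = 6·42 + 1 ≡ 1 (mod 42) and x^{42} = 1 for x ≠ 0 (Fermat). So σ⁻¹(35) = 35^23 mod 43.
Repeated squaring mod 43: 35^1 ≡ 35, 35^2 ≡ 35² = 1225 ≡ 21, 35^4 ≡ 21² = 441 ≡ 11, 35^8 ≡ 11² = 121 ≡ 35, 35^16 ≡ 35² = 1225 ≡ 21. Since 23 = 16 + 4 + 2 + 1, 35^23 ≡ 21·11·21·35: 21·11 = 231 ≡ 16, then 16·21 = 336 ≡ 35, then 35·35 = 1225 ≡ 21. So 35^23 ≡ 21 (mod 43).
Hence σ⁻¹(35) = 21.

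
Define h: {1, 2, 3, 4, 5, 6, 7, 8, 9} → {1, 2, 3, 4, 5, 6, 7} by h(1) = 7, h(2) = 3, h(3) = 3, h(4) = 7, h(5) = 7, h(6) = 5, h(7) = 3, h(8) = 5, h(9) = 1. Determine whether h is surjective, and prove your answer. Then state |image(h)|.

4

No element maps to 2, so h is not surjective.
The image of h is {1, 3, 5, 7}, which has 4 elements.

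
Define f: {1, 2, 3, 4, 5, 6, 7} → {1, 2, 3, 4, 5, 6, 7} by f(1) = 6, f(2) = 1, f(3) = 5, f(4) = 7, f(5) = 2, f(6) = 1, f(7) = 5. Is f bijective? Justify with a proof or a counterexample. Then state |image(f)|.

5

f(2) = 1 = f(6) with 2 ≠ 6, so f is not injective, hence not bijective.
The image of f is {1, 2, 5, 6, 7}, which has 5 elements.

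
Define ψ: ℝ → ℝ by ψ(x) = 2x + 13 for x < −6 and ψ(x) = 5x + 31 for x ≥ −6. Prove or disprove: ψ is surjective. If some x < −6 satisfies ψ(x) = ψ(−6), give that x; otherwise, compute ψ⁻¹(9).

-22/5

Both pieces are strictly increasing (slopes 2 and 5), so each is injective on its own interval.
The left piece maps (−∞, −6) onto (−∞, 1); the right piece maps [−6, ∞) onto [1, ∞).
These images together cover ℝ, so ψ is surjective.
Because the two images are disjoint, no x < −6 has ψ(x) = ψ(−6), so we compute ψ⁻¹(9): 9 lies in [1, ∞), so solve 5x + 31 = 9: x = (9 − 31)/5 = −22/5.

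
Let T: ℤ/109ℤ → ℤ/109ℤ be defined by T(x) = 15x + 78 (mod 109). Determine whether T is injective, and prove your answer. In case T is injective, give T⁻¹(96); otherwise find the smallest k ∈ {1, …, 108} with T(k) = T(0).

23

Recall: injectivity means: for all s, t in the domain, T(s) = T(t) implies s = t.
Suppose T(s) = T(t) in ℤ/109ℤ. Then 15s + 78 ≡ 15t + 78 (mod 109), thus 15(s − t) ≡ 0 (mod 109).
Since gcd(15, 109) = 1, 15 is invertible modulo 109, hence s − t ≡ 0 (mod 109), i.e. s = t.
Therefore T is injective.
We now compute 15⁻¹ mod 109 explicitly. Euclid's algorithm: 109 = 7·15 + 4, 15 = 3·4 + 3, 4 = 1·3 + 1; back-substituting gives 1 = 80·15 − 11·109, so 15⁻¹ ≡ 80 (mod 109).
Since T is injective, we compute T⁻¹(96): solve 15x + 78 ≡ 96 (mod 109), i.e. 15x ≡ 18 (mod 109).
Multiplying by 15⁻¹ = 80 gives x ≡ 80·18 = 1440 = 13·109 + 23 ≡ 23 (mod 109).
Check: T(23) = 15·23 + 78 = 423 = 3·109 + 96 ≡ 96 (mod 109).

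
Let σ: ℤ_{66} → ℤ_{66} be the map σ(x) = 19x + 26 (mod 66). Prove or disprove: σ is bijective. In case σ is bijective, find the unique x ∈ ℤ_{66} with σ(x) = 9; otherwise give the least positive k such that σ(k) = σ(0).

If σ(a) = σ(b), then 19a ≡ 19b (mod 66). Because gcd(19, 66) = 1, we may cancel 19 to get a ≡ b (mod 66).
We now compute 19⁻¹ mod 66 explicitly. Euclid's algorithm: 66 = 3·19 + 9, 19 = 2·9 + 1; back-substituting gives 1 = 7·19 − 2·66, so 19⁻¹ ≡ 7 (mod 66).
Then y ↦ 7(y − 26) is a two-sided inverse to σ, so every y ∈ ℤ_{66} has a preimage.
Therefore σ is bijective.
Since σ is bijective, we compute σ⁻¹(9): solve 19x + 26 ≡ 9 (mod 66), i.e. 19x ≡ 49 (mod 66).
Multiplying by 19⁻¹ = 7 gives x ≡ 7·49 = 343 = 5·66 + 13 ≡ 13 (mod 66).
Check: σ(13) = 19·13 + 26 = 273 = 4·66 + 9 ≡ 9 (mod 66).

13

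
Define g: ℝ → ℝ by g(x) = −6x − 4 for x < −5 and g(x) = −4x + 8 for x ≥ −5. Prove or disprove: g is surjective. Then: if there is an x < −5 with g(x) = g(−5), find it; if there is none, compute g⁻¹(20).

Both pieces are strictly decreasing (slopes −6 and −4), so each is injective on its own interval.
The left piece maps (−∞, −5) onto (26, ∞); the right piece maps [−5, ∞) onto (−∞, 28].
The union (26, ∞) ∪ (−∞, 28] covers ℝ, so g is surjective.
For the follow-up: the images overlap, so an x < −5 with g(x) = g(−5) exists. g(−5) = 28; solving −6x − 4 = 28 for x < −5 gives x = (28 + 4)/(−6) = −16/3.

-16/3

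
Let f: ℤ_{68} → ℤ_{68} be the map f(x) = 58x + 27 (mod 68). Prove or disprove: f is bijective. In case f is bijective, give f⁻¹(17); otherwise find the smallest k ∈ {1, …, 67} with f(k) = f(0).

34

Recall: injectivity means: for all a, b in the domain, f(a) = f(b) implies a = b.
We have gcd(58, 68) = 2 > 1. Taking a = 0 and b = 34: f(0) = 27 and f(34) = 58·34 + 27 = 1999 ≡ 27 (mod 68).
So f(0) = f(34) while 0 ≠ 34, therefore f is not injective, hence not bijective.
Since f is not bijective, we find the least positive k with f(k) = f(0): this means 58k ≡ 0 (mod 68), i.e. 68 ∣ 58k. Since gcd(58, 68) = 2, dividing through by 2 this holds exactly when 34 ∣ 29k, and as gcd(29, 34) = 1, exactly when 34 ∣ k.
The smallest positive such k is 34.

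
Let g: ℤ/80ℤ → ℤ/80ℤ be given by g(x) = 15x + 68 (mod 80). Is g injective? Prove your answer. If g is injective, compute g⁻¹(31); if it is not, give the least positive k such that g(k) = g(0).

Recall that g is injective if g(s) = g(t) implies s = t.
We have gcd(15, 80) = 5 > 1. Taking s = 0 and t = 16: g(0) = 68 and g(16) = 15·16 + 68 = 308 ≡ 68 (mod 80).
So g(0) = g(16) while 0 ≠ 16, so g is not injective.
Since g is not injective, we find the least positive k with g(k) = g(0): this means 15k ≡ 0 (mod 80), i.e. 80 ∣ 15k. Since gcd(15, 80) = 5, dividing through by 5 this holds exactly when 16 ∣ 3k, and as gcd(3, 16) = 1, exactly when 16 ∣ k.
The smallest positive such k is 16.

16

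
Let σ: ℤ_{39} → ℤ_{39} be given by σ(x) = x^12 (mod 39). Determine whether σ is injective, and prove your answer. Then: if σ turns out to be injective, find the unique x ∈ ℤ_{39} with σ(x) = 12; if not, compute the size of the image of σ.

4

σ(1) = 1^12 = 1.
σ(2): Repeated squaring mod 39: 2^1 ≡ 2, 2^2 ≡ 2² = 4, 2^4 ≡ 4² = 16, 2^8 ≡ 16² = 256 ≡ 22. Since 12 = 8 + 4, 2^12 ≡ 22·16: 22·16 = 352 ≡ 1. So 2^12 ≡ 1 (mod 39).
So σ(1) = σ(2) = 1 while 1 ≠ 2, so σ is not injective.
Since σ is not injective, we determine |image(σ)|. Computing x^12 mod 39 for each x (by repeated squaring, reducing mod 39 at every step), the values σ(0), σ(1), …, σ(38) are: 0, 1, 1, 27, 1, 1, 27, 1, 1, 27, 1, 1, 27, 13, 1, 27, 1, 1, 27, 1, 1, 27, 1, 1, 27, 1, 13, 27, 1, 1, 27, 1, 1, 27, 1, 1, 27, 1, 1.
The distinct values are {0, 1, 13, 27}; there are 4 of them.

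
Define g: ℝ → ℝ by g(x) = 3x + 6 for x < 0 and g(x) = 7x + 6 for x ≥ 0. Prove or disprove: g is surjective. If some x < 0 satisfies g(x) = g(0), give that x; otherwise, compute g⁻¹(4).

Both pieces are strictly increasing (slopes 3 and 7), so each is injective on its own interval.
The left piece maps (−∞, 0) onto (−∞, 6); the right piece maps [0, ∞) onto [6, ∞).
These images together cover ℝ, so g is surjective.
Because the two images are disjoint, no x < 0 has g(x) = g(0), so we compute g⁻¹(4): 4 lies in (−∞, 6), so solve 3x + 6 = 4: x = (4 − 6)/3 = −2/3.

-2/3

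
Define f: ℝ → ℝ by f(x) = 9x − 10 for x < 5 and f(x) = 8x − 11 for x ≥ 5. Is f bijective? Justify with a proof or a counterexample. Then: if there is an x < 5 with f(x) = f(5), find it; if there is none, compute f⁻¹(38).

13/3

Both pieces are strictly increasing (slopes 9 and 8), so each is injective on its own interval.
The left piece maps (−∞, 5) onto (−∞, 35); the right piece maps [5, ∞) onto [29, ∞).
These images overlap. In particular f(5) = 29 (right piece), and solving 9x − 10 = 29 on the left piece gives x = 13/3 < 5.
So f(13/3) = f(5) with 13/3 ≠ 5, and f is not injective, hence not bijective. This x = 13/3 is the requested value below 5.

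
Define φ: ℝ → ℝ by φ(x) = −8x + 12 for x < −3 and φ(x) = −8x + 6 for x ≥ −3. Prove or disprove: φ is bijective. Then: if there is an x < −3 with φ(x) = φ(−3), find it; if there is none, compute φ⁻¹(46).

-17/4

Both pieces are strictly decreasing (slopes −8 and −8), so each is injective on its own interval.
The left piece maps (−∞, −3) onto (36, ∞); the right piece maps [−3, ∞) onto (−∞, 30].
The images leave a gap (36 has no preimage), so φ is not surjective, hence not bijective.
Because the two images are disjoint, no x < −3 has φ(x) = φ(−3), so we compute φ⁻¹(46): 46 lies in (36, ∞), so solve −8x + 12 = 46: x = (46 − 12)/(−8) = −17/4.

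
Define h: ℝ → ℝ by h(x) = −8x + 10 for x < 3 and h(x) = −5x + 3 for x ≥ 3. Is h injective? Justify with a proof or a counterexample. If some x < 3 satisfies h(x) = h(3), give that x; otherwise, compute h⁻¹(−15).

Both pieces are strictly decreasing (slopes −8 and −5), so each is injective on its own interval.
The left piece maps (−∞, 3) onto (−14, ∞); the right piece maps [3, ∞) onto (−∞, −12].
These images overlap. In particular h(3) = −12 (right piece), and solving −8x + 10 = −12 on the left piece gives x = 11/4 < 3.
So h(11/4) = h(3) with 11/4 ≠ 3, and h is not injective. This x = 11/4 is the requested value below 3.

11/4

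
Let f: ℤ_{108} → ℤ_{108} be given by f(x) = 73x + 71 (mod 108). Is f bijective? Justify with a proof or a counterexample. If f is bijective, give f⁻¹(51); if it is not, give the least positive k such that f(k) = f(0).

16

Suppose f(u) = f(v) in ℤ_{108}. Then 73u + 71 ≡ 73v + 71 (mod 108), therefore 73(u − v) ≡ 0 (mod 108).
Since gcd(73, 108) = 1, 73 is invertible modulo 108, hence u − v ≡ 0 (mod 108), i.e. u = v.
We now compute 73⁻¹ mod 108 explicitly. Euclid's algorithm: 108 = 1·73 + 35, 73 = 2·35 + 3, 35 = 11·3 + 2, 3 = 1·2 + 1; back-substituting gives 1 = 37·73 − 25·108, so 73⁻¹ ≡ 37 (mod 108).
Then y ↦ 37(y − 71) is a two-sided inverse to f, so every y ∈ ℤ_{108} has a preimage.
Hence f is bijective.
Since f is bijective, we compute f⁻¹(51): solve 73x + 71 ≡ 51 (mod 108), i.e. 73x ≡ 88 (mod 108).
Multiplying by 73⁻¹ = 37 gives x ≡ 37·88 = 3256 = 30·108 + 16 ≡ 16 (mod 108).
Check: f(16) = 73·16 + 71 = 1239 = 11·108 + 51 ≡ 51 (mod 108).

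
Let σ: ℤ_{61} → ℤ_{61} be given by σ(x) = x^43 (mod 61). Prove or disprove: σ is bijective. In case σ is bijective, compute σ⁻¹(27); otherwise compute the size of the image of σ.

Since 61 is prime, the nonzero elements of ℤ_{61} form a cyclic group of order 60.
As gcd(43, 60) = 1, raising to the 43rd power is a bijection on this group: if a^43 ≡ b^43 then (ab^{−1})^43 = 1, and the only element of order dividing gcd(43, 60) = 1 is 1, so a = b.
With σ(0) = 0 this makes σ injective on all of ℤ_{61}, hence bijective (finite equal-size domain and codomain). In particular σ is bijective.
Since σ is bijective, we find the preimage of 27. The inverse of x ↦ x^43 on (ℤ_{61})^× is x ↦ x^7, because 43·7 = 301 = 5·60 + 1 ≡ 1 (mod 60) and x^{60} = 1 for x ≠ 0 (Fermat). So σ⁻¹(27) = 27^7 mod 61.
Repeated squaring mod 61: 27^1 ≡ 27, 27^2 ≡ 27² = 729 ≡ 58, 27^4 ≡ 58² = 3364 ≡ 9. Since 7 = 4 + 2 + 1, 27^7 ≡ 9·58·27: 9·58 = 522 ≡ 34, then 34·27 = 918 ≡ 3. So 27^7 ≡ 3 (mod 61).
Hence σ⁻¹(27) = 3.

3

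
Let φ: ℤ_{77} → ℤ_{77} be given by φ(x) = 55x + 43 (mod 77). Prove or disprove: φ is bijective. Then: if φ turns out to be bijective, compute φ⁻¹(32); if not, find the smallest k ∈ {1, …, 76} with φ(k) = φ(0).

Recall that injectivity means: for all x_1, x_2 in the domain, φ(x_1) = φ(x_2) implies x_1 = x_2.
We have gcd(55, 77) = 11 > 1. Taking x_1 = 0 and x_2 = 7: φ(0) = 43 and φ(7) = 55·7 + 43 = 428 ≡ 43 (mod 77).
So φ(0) = φ(7) while 0 ≠ 7, thus φ is not injective, hence not bijective.
Since φ is not bijective, we find the least positive k with φ(k) = φ(0): this means 55k ≡ 0 (mod 77), i.e. 77 ∣ 55k. Since gcd(55, 77) = 11, dividing through by 11 this holds exactly when 7 ∣ 5k, and as gcd(5, 7) = 1, exactly when 7 ∣ k.
The smallest positive such k is 7.

7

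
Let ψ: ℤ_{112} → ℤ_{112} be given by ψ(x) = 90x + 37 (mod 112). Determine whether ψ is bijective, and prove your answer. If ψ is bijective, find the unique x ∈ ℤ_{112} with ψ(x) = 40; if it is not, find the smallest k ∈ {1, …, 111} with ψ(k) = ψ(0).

56

We have gcd(90, 112) = 2 > 1. Taking s = 0 and t = 56: ψ(0) = 37 and ψ(56) = 90·56 + 37 = 5077 ≡ 37 (mod 112).
So ψ(0) = ψ(56) while 0 ≠ 56, therefore ψ is not injective, hence not bijective.
Since ψ is not bijective, we find the least positive k with ψ(k) = ψ(0): this means 90k ≡ 0 (mod 112), i.e. 112 ∣ 90k. Since gcd(90, 112) = 2, dividing through by 2 this holds exactly when 56 ∣ 45k, and as gcd(45, 56) = 1, exactly when 56 ∣ k.
The smallest positive such k is 56.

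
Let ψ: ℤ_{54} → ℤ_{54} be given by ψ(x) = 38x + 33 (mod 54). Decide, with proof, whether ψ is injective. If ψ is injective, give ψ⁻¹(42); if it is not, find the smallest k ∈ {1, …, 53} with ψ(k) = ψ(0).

27

We have gcd(38, 54) = 2 > 1. Taking u = 0 and v = 27: ψ(0) = 33 and ψ(27) = 38·27 + 33 = 1059 ≡ 33 (mod 54).
So ψ(0) = ψ(27) while 0 ≠ 27, hence ψ is not injective.
Since ψ is not injective, we find the least positive k with ψ(k) = ψ(0): this means 38k ≡ 0 (mod 54), i.e. 54 ∣ 38k. Since gcd(38, 54) = 2, dividing through by 2 this holds exactly when 27 ∣ 19k, and as gcd(19, 27) = 1, exactly when 27 ∣ k.
The smallest positive such k is 27.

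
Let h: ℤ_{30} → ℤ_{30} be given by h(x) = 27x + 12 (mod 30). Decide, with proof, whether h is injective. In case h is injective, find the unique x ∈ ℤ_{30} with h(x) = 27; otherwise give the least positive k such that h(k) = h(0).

10

We have gcd(27, 30) = 3 > 1. Taking u = 0 and v = 10: h(0) = 12 and h(10) = 27·10 + 12 = 282 ≡ 12 (mod 30).
So h(0) = h(10) while 0 ≠ 10, therefore h is not injective.
Since h is not injective, we find the least positive k with h(k) = h(0): this means 27k ≡ 0 (mod 30), i.e. 30 ∣ 27k. Since gcd(27, 30) = 3, dividing through by 3 this holds exactly when 10 ∣ 9k, and as gcd(9, 10) = 1, exactly when 10 ∣ k.
The smallest positive such k is 10.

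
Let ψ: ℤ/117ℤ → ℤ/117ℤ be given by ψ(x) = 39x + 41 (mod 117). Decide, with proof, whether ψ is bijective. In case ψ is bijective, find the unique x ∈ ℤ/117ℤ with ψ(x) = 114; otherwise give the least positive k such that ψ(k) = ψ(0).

We have gcd(39, 117) = 39 > 1. Taking a = 0 and b = 3: ψ(0) = 41 and ψ(3) = 39·3 + 41 = 158 ≡ 41 (mod 117).
So ψ(0) = ψ(3) while 0 ≠ 3, so ψ is not injective, hence not bijective.
Since ψ is not bijective, we find the least positive k with ψ(k) = ψ(0): this means 39k ≡ 0 (mod 117), i.e. 117 ∣ 39k. Since gcd(39, 117) = 39, dividing through by 39 this holds exactly when 3 ∣ k.
The smallest positive such k is 3.

3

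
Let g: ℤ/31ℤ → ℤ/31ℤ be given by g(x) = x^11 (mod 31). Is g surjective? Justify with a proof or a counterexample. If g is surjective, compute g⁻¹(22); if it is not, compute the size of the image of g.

Since 31 is prime, the nonzero elements of ℤ/31ℤ form a cyclic group of order 30.
As gcd(11, 30) = 1, raising to the 11th power is a bijection on this group: if x_1^11 ≡ x_2^11 then (x_1x_2^{−1})^11 = 1, and the only element of order dividing gcd(11, 30) = 1 is 1, so x_1 = x_2.
With g(0) = 0 this makes g injective on all of ℤ/31ℤ, hence bijective (finite equal-size domain and codomain). In particular g is surjective.
Since g is surjective, we find the preimage of 22. The inverse of x ↦ x^11 on (ℤ/31ℤ)^× is x ↦ x^11, because 11·11 = 121 = 4·30 + 1 ≡ 1 (mod 30) and x^{30} = 1 for x ≠ 0 (Fermat). So g⁻¹(22) = 22^11 mod 31.
Repeated squaring mod 31: 22^1 ≡ 22, 22^2 ≡ 22² = 484 ≡ 19, 22^4 ≡ 19² = 361 ≡ 20, 22^8 ≡ 20² = 400 ≡ 28. Since 11 = 8 + 2 + 1, 22^11 ≡ 28·19·22: 28·19 = 532 ≡ 5, then 5·22 = 110 ≡ 17. So 22^11 ≡ 17 (mod 31).
Hence g⁻¹(22) = 17.

17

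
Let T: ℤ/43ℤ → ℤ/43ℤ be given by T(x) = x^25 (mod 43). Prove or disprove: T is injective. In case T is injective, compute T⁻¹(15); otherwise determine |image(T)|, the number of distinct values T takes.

Since 43 is prime, the nonzero elements of ℤ/43ℤ form a cyclic group of order 42.
As gcd(25, 42) = 1, raising to the 25th power is a bijection on this group: if a^25 ≡ b^25 then (ab^{−1})^25 = 1, and the only element of order dividing gcd(25, 42) = 1 is 1, so a = b.
With T(0) = 0 this makes T injective on all of ℤ/43ℤ, hence bijective (finite equal-size domain and codomain). In particular T is injective.
Since T is injective, we find the preimage of 15. The inverse of x ↦ x^25 on (ℤ/43ℤ)^× is x ↦ x^37, because 25·37 = 925 = 22·42 + 1 ≡ 1 (mod 42) and x^{42} = 1 for x ≠ 0 (Fermat). So T⁻¹(15) = 15^37 mod 43.
Repeated squaring mod 43: 15^1 ≡ 15, 15^2 ≡ 15² = 225 ≡ 10, 15^4 ≡ 10² = 100 ≡ 14, 15^8 ≡ 14² = 196 ≡ 24, 15^16 ≡ 24² = 576 ≡ 17, 15^32 ≡ 17² = 289 ≡ 31. Since 37 = 32 + 4 + 1, 15^37 ≡ 31·14·15: 31·14 = 434 ≡ 4, then 4·15 = 60 ≡ 17. So 15^37 ≡ 17 (mod 43).
Hence T⁻¹(15) = 17.

17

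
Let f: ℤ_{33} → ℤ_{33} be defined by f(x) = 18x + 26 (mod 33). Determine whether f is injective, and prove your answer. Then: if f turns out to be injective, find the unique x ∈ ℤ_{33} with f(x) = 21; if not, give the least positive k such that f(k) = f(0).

We have gcd(18, 33) = 3 > 1. Taking a = 0 and b = 11: f(0) = 26 and f(11) = 18·11 + 26 = 224 ≡ 26 (mod 33).
So f(0) = f(11) while 0 ≠ 11, therefore f is not injective.
Since f is not injective, we find the least positive k with f(k) = f(0): this means 18k ≡ 0 (mod 33), i.e. 33 ∣ 18k. Since gcd(18, 33) = 3, dividing through by 3 this holds exactly when 11 ∣ 6k, and as gcd(6, 11) = 1, exactly when 11 ∣ k.
The smallest positive such k is 11.

11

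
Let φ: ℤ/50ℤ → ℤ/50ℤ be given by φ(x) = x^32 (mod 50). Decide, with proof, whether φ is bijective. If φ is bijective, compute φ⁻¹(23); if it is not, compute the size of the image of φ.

12

φ(1) = 1^32 = 1.
φ(7): Repeated squaring mod 50: 7^1 ≡ 7, 7^2 ≡ 7² = 49, 7^4 ≡ 49² = 2401 ≡ 1, 7^8 ≡ 1² = 1, 7^16 ≡ 1² = 1, 7^32 ≡ 1² = 1. So 7^32 ≡ 1 (mod 50).
So φ(1) = φ(7) = 1 while 1 ≠ 7, therefore φ is not injective, hence not bijective.
Since φ is not bijective, we determine |image(φ)|. Computing x^32 mod 50 for each x (by repeated squaring, reducing mod 50 at every step), the values φ(0), φ(1), …, φ(49) are: 0, 1, 46, 41, 16, 25, 36, 1, 36, 31, 0, 21, 6, 31, 46, 25, 6, 11, 26, 11, 0, 41, 16, 21, 26, 25, 26, 21, 16, 41, 0, 11, 26, 11, 6, 25, 46, 31, 6, 21, 0, 31, 36, 1, 36, 25, 16, 41, 46, 1.
The distinct values are {0, 1, 6, 11, 16, 21, 25, 26, 31, 36, 41, 46}; there are 12 of them.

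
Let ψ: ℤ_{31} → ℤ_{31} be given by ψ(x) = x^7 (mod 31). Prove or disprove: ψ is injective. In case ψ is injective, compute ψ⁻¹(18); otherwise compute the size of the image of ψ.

Since 31 is prime, the nonzero elements of ℤ_{31} form a cyclic group of order 30.
As gcd(7, 30) = 1, raising to the 7th power is a bijection on this group: if x_1^7 ≡ x_2^7 then (x_1x_2^{−1})^7 = 1, and the only element of order dividing gcd(7, 30) = 1 is 1, so x_1 = x_2.
With ψ(0) = 0 this makes ψ injective on all of ℤ_{31}, hence bijective (finite equal-size domain and codomain). In particular ψ is injective.
Since ψ is injective, we find the preimage of 18. The inverse of x ↦ x^7 on (ℤ_{31})^× is x ↦ x^13, because 7·13 = 91 = 3·30 + 1 ≡ 1 (mod 30) and x^{30} = 1 for x ≠ 0 (Fermat). So ψ⁻¹(18) = 18^13 mod 31.
Repeated squaring mod 31: 18^1 ≡ 18, 18^2 ≡ 18² = 324 ≡ 14, 18^4 ≡ 14² = 196 ≡ 10, 18^8 ≡ 10² = 100 ≡ 7. Since 13 = 8 + 4 + 1, 18^13 ≡ 7·10·18: 7·10 = 70 ≡ 8, then 8·18 = 144 ≡ 20. So 18^13 ≡ 20 (mod 31).
Hence ψ⁻¹(18) = 20.

20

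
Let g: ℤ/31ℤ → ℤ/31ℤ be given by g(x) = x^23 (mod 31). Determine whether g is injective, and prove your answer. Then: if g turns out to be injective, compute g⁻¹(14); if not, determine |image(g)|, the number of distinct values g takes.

Since 31 is prime, the nonzero elements of ℤ/31ℤ form a cyclic group of order 30.
As gcd(23, 30) = 1, raising to the 23rd power is a bijection on this group: if a^23 ≡ b^23 then (ab^{−1})^23 = 1, and the only element of order dividing gcd(23, 30) = 1 is 1, so a = b.
With g(0) = 0 this makes g injective on all of ℤ/31ℤ, hence bijective (finite equal-size domain and codomain). In particular g is injective.
Since g is injective, we find the preimage of 14. The inverse of x ↦ x^23 on (ℤ/31ℤ)^× is x ↦ x^17, because 23·17 = 391 = 13·30 + 1 ≡ 1 (mod 30) and x^{30} = 1 for x ≠ 0 (Fermat). So g⁻¹(14) = 14^17 mod 31.
Repeated squaring mod 31: 14^1 ≡ 14, 14^2 ≡ 14² = 196 ≡ 10, 14^4 ≡ 10² = 100 ≡ 7, 14^8 ≡ 7² = 49 ≡ 18, 14^16 ≡ 18² = 324 ≡ 14. Since 17 = 16 + 1, 14^17 ≡ 14·14: 14·14 = 196 ≡ 10. So 14^17 ≡ 10 (mod 31).
Hence g⁻¹(14) = 10.

10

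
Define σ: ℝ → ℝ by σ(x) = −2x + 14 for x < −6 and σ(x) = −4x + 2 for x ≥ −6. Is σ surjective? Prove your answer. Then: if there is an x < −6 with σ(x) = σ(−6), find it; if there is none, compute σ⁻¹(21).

-19/4

Both pieces are strictly decreasing (slopes −2 and −4), so each is injective on its own interval.
The left piece maps (−∞, −6) onto (26, ∞); the right piece maps [−6, ∞) onto (−∞, 26].
These images together cover ℝ, so σ is surjective.
Because the two images are disjoint, no x < −6 has σ(x) = σ(−6), so we compute σ⁻¹(21): 21 lies in (−∞, 26], so solve −4x + 2 = 21: x = (21 − 2)/(−4) = −19/4.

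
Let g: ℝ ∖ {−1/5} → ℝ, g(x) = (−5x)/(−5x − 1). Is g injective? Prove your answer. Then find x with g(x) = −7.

Suppose g(a) = g(b). Cross-multiplying: (−5a)(−5b − 1) = (−5b)(−5a − 1).
Expanding both sides and cancelling the symmetric terms leaves 5·(a − b) = 0. Since 5 ≠ 0, a = b. Thus g is injective.
Solving g(x) = −7: cross-multiplying gives −5x = −7(−5x − 1), which rearranges to −40x = 7, so x = −7/40.

-7/40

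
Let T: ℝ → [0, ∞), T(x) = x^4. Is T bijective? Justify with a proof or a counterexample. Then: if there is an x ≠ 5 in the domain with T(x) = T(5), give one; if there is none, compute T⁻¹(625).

T(5) = 625 = (−5)^4 = T(−5) (since 4 is even), with 5 ≠ −5. So T is not injective, hence not bijective.
For the follow-up, such an x exists: taking x = −5 ∈ ℝ gives T(−5) = 625 = T(5) with −5 ≠ 5.

-5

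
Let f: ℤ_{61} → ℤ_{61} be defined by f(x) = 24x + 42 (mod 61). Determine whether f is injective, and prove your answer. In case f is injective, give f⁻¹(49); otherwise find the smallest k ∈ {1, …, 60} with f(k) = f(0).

Recall: injectivity means: for all s, t in the domain, f(s) = f(t) implies s = t.
Suppose f(s) = f(t) in ℤ_{61}. Then 24s + 42 ≡ 24t + 42 (mod 61), so 24(s − t) ≡ 0 (mod 61).
Since gcd(24, 61) = 1, 24 is invertible modulo 61, so s − t ≡ 0 (mod 61), i.e. s = t.
Therefore f is injective.
We now compute 24⁻¹ mod 61 explicitly. Euclid's algorithm: 61 = 2·24 + 13, 24 = 1·13 + 11, 13 = 1·11 + 2, 11 = 5·2 + 1; back-substituting gives 1 = 28·24 − 11·61, so 24⁻¹ ≡ 28 (mod 61).
Since f is injective, we find f⁻¹(49): we need 24x ≡ 49 − 42 ≡ 7 (mod 61). Using 24⁻¹ = 28: x ≡ 28·7 = 196 = 3·61 + 13, so x = 13.
Check: f(13) = 24·13 + 42 = 354 = 5·61 + 49 ≡ 49 (mod 61).

13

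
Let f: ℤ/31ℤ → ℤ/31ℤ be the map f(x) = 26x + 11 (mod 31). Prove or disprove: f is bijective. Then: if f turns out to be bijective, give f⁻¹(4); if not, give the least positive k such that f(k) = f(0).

Suppose f(x_1) = f(x_2) in ℤ/31ℤ. Then 26x_1 + 11 ≡ 26x_2 + 11 (mod 31), hence 26(x_1 − x_2) ≡ 0 (mod 31).
Since gcd(26, 31) = 1, 26 is invertible modulo 31, therefore x_1 − x_2 ≡ 0 (mod 31), i.e. x_1 = x_2.
We now compute 26⁻¹ mod 31 explicitly. Euclid's algorithm: 31 = 1·26 + 5, 26 = 5·5 + 1; back-substituting gives 1 = 6·26 − 5·31, so 26⁻¹ ≡ 6 (mod 31).
Then y ↦ 6(y − 11) is a two-sided inverse to f, so every y ∈ ℤ/31ℤ has a preimage.
Thus f is bijective.
Since f is bijective, we find f⁻¹(4): we need 26x ≡ 4 − 11 ≡ 24 (mod 31). Using 26⁻¹ = 6: x ≡ 6·24 = 144 = 4·31 + 20, so x = 20.
Check: f(20) = 26·20 + 11 = 531 = 17·31 + 4 ≡ 4 (mod 31).

20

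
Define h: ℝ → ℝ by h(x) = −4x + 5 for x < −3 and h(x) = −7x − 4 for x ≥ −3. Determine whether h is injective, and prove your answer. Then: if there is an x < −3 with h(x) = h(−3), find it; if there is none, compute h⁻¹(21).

Both pieces are strictly decreasing (slopes −4 and −7), so each is injective on its own interval.
The left piece maps (−∞, −3) onto (17, ∞); the right piece maps [−3, ∞) onto (−∞, 17].
These images are disjoint, so no value is attained by both pieces. Thus h is injective.
Because the two images are disjoint, no x < −3 has h(x) = h(−3), so we compute h⁻¹(21): 21 lies in (17, ∞), so solve −4x + 5 = 21: x = (21 − 5)/(−4) = −4.

-4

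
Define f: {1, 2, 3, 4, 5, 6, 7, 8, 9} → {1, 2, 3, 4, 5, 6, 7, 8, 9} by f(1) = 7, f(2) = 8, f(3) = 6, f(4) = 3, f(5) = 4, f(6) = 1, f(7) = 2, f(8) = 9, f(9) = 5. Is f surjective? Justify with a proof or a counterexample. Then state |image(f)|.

9

Every element of the codomain has a preimage: 1 = f(6), 2 = f(7), 3 = f(4), 4 = f(5), 5 = f(9), 6 = f(3), 7 = f(1), 8 = f(2), 9 = f(8).
Thus f is surjective.
The image of f is {1, 2, 3, 4, 5, 6, 7, 8, 9}, which has 9 elements.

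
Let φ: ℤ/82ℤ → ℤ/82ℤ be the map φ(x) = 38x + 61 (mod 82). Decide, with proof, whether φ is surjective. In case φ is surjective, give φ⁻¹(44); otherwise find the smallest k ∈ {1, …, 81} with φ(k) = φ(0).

Since gcd(38, 82) = 2, we have 38x ≡ 0 (mod 2) for all x, so φ(x) ≡ 1 (mod 2).
But 0 ≢ 1 (mod 2), so 0 ∈ ℤ/82ℤ has no preimage. Therefore φ is not surjective.
Since φ is not surjective, we find the least positive k with φ(k) = φ(0): this means 38k ≡ 0 (mod 82), i.e. 82 ∣ 38k. Since gcd(38, 82) = 2, dividing through by 2 this holds exactly when 41 ∣ 19k, and as gcd(19, 41) = 1, exactly when 41 ∣ k.
The smallest positive such k is 41.

41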